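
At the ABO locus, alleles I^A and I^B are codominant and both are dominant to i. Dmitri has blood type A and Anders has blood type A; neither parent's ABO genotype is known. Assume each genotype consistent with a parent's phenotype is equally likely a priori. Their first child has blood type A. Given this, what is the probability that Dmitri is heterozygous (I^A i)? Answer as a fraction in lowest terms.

Possible genotypes: Dmitri ∈ {I^A I^A, I^A i}; Anders ∈ {I^A I^A, I^A i}.
Weight each parental genotype pair by prior × P(type-A child):
  I^A I^A × I^A I^A: posterior weight 4/15.
  I^A I^A × I^A i: posterior weight 4/15.
  I^A i × I^A I^A: posterior weight 4/15.
  I^A i × I^A i: posterior weight 1/5.
Sum the posterior weight over pairs where Dmitri is I^A i: 7/15.

7/15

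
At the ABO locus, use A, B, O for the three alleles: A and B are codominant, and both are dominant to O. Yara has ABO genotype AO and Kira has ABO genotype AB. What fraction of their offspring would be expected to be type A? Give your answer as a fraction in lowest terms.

1/2

ABO cross AO × AB → offspring phenotypes: 1/2 A, 1/4 B, 1/4 AB.
So P(type A) = 1/2.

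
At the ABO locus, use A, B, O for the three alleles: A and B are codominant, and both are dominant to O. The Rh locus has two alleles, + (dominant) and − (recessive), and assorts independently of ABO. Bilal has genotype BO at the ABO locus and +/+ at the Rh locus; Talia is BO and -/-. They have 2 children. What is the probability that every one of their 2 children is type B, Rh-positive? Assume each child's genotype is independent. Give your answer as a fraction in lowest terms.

9/16

ABO cross BO × BO → 1/4 O, 3/4 B.
Rh cross +/+ × -/- → 1 Rh+; so P(type B, Rh-positive) = 3/4 × 1 = 3/4 per child.
All 2 independent: (3/4)^2 = 9/16.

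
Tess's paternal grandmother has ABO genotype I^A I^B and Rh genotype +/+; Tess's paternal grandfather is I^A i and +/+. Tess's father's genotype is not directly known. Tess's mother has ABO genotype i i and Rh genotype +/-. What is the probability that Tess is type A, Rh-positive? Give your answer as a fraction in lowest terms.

Tess's father's ABO genotype from I^A I^B × I^A i: 1/4 I^A I^A, 1/4 I^A I^B, 1/4 I^A i, 1/4 I^B i.
Crossing each possibility with the mother i i and summing P(type A): 1/4·1 + 1/4·1/2 + 1/4·1/2 + 1/4·0 = 1/2.
Similarly for Rh via the father's Rh distribution: P(Rh+) = 1.
Independent loci: 1/2 × 1 = 1/2.

1/2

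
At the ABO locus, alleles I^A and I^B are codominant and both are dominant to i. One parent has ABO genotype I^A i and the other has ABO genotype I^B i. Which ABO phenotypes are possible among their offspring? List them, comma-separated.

O, A, B, AB

Gametes from I^A i × I^B i give offspring ABO genotypes I^A I^B, I^A i, I^B i, i i, i.e. phenotypes O, A, B, AB.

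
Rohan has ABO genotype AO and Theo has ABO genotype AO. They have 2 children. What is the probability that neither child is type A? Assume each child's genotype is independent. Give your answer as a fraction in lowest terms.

1/16

ABO cross AO × AO → 1/4 O, 3/4 A.
So P(type A) = 3/4 per child.
P(not type A) = 1/4 for one child; (1/4)^2 = 1/16.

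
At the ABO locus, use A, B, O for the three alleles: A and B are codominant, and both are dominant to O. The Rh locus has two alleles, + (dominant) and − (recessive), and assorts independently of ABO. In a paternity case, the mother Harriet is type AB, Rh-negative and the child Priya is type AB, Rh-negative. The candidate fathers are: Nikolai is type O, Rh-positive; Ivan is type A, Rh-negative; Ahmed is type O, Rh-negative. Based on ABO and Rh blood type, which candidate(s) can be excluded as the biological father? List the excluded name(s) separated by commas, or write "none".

Nikolai, Ahmed

A candidate is excluded only if no genotype consistent with his phenotype could produce a type AB, Rh-negative child with a type AB, Rh-negative mother.
Nikolai (type O, Rh+): no genotype consistent with that phenotype can produce a type-AB Rh- child with a type-AB mother.
Ahmed (type O, Rh-): no genotype consistent with that phenotype can produce a type-AB Rh- child with a type-AB mother.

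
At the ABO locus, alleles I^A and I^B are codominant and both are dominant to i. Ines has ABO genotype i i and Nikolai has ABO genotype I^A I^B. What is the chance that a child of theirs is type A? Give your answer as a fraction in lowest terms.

1/2

ABO cross i i × I^A I^B → offspring phenotypes: 1/2 A, 1/2 B.
So P(type A) = 1/2.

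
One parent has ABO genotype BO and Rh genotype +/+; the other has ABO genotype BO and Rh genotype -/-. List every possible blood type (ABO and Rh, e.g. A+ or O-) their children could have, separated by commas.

Gametes from BO × BO give offspring ABO genotypes BB, BO, OO, i.e. phenotypes O, B.
Rh cross +/+ × -/- → phenotypes Rh+.
Combining independently: O+, B+.

O+, B+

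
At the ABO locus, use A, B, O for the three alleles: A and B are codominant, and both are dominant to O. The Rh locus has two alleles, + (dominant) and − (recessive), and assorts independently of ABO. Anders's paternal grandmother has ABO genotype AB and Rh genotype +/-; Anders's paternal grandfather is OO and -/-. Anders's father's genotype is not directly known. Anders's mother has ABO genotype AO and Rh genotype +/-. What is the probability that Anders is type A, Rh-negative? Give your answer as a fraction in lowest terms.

3/16

Anders's father's ABO genotype from AB × OO: 1/2 AO, 1/2 BO.
Crossing each possibility with the mother AO and summing P(type A): 1/2·3/4 + 1/2·1/4 = 1/2.
Similarly for Rh via the father's Rh distribution: P(Rh-) = 3/8.
Independent loci: 1/2 × 3/8 = 3/16.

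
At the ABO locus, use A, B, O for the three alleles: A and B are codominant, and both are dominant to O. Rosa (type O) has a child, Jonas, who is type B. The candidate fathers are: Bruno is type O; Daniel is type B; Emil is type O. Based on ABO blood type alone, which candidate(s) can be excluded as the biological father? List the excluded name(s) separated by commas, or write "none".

Bruno, Emil

A candidate is excluded only if no genotype consistent with his phenotype could produce a type B child with a type O mother.
Bruno (type O): no genotype consistent with that phenotype can produce a type-B child with a type-O mother.
Emil (type O): no genotype consistent with that phenotype can produce a type-B child with a type-O mother.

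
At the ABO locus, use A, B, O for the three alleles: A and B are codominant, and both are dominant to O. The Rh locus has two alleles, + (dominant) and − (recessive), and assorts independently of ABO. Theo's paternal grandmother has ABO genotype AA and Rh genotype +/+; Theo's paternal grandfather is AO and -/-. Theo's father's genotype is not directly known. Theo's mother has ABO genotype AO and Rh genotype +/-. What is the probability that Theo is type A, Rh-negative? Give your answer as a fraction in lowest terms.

7/32

Theo's father's ABO genotype from AA × AO: 1/2 AA, 1/2 AO.
Crossing each possibility with the mother AO and summing P(type A): 1/2·1 + 1/2·3/4 = 7/8.
Similarly for Rh via the father's Rh distribution: P(Rh-) = 1/4.
Independent loci: 7/8 × 1/4 = 7/32.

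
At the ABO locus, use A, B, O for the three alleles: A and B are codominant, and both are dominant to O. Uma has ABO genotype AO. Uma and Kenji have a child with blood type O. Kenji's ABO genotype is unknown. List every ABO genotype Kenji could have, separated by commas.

For each candidate genotype of Kenji, check whether crossing it with AO can produce every observed child phenotype.
  AA → possible child types {A} ✗
  AB → possible child types {A, B, AB} ✗
  AO → possible child types {O, A} ✓
  BB → possible child types {B, AB} ✗
  BO → possible child types {O, A, B, AB} ✓
  OO → possible child types {O, A} ✓

AO, BO, OO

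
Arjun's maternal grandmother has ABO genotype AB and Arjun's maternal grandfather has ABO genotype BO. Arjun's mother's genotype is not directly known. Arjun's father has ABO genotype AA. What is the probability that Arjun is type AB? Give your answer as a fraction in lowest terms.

Arjun's mother's ABO genotype from AB × BO: 1/4 AB, 1/4 AO, 1/4 BB, 1/4 BO.
Crossing each possibility with the father AA and summing P(type AB): 1/4·1/2 + 1/4·0 + 1/4·1 + 1/4·1/2 = 1/2.

1/2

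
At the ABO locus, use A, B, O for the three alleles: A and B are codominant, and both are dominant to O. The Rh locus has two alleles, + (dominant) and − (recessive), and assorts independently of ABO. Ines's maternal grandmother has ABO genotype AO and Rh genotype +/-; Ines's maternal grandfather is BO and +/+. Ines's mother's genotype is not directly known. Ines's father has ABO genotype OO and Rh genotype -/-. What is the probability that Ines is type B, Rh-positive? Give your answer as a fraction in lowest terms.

Ines's mother's ABO genotype from AO × BO: 1/4 AB, 1/4 AO, 1/4 BO, 1/4 OO.
Crossing each possibility with the father OO and summing P(type B): 1/4·1/2 + 1/4·0 + 1/4·1/2 + 1/4·0 = 1/4.
Similarly for Rh via the mother's Rh distribution: P(Rh+) = 3/4.
Independent loci: 1/4 × 3/4 = 3/16.

3/16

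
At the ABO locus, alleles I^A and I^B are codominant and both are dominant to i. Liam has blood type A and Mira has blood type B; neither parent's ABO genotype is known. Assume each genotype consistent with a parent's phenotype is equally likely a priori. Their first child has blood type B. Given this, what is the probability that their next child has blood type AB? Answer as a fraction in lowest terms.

5/12

Possible genotypes: Liam ∈ {I^A I^A, I^A i}; Mira ∈ {I^B I^B, I^B i}.
Weight each parental genotype pair by prior × P(type-B child):
  I^A i × I^B I^B: posterior weight 2/3; P(next child type AB) = 1/2.
  I^A i × I^B i: posterior weight 1/3; P(next child type AB) = 1/4.
Weighted sum = 5/12.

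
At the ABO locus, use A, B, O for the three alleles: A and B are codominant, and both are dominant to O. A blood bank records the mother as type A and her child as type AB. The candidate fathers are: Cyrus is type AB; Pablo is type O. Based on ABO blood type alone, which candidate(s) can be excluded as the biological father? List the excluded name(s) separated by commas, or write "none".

Pablo

A candidate is excluded only if no genotype consistent with his phenotype could produce a type AB child with a type A mother.
Pablo (type O): no genotype consistent with that phenotype can produce a type-AB child with a type-A mother.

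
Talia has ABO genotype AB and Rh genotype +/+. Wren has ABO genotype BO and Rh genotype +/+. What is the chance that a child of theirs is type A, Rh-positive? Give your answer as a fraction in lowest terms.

1/4

ABO cross AB × BO → offspring phenotypes: 1/4 A, 1/2 B, 1/4 AB.
Rh cross +/+ × +/+ → 1 Rh+.
Independent loci: P(type A, Rh-positive) = 1/4 × 1 = 1/4.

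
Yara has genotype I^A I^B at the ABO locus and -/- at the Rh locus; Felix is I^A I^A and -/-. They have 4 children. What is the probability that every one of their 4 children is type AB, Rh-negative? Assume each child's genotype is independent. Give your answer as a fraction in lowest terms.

1/16

ABO cross I^A I^B × I^A I^A → 1/2 A, 1/2 AB.
Rh cross -/- × -/- → 1 Rh-; so P(type AB, Rh-negative) = 1/2 × 1 = 1/2 per child.
All 4 independent: (1/2)^4 = 1/16.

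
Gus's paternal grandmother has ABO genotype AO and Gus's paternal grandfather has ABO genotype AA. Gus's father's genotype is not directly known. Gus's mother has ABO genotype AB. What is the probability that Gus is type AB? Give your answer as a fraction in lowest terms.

Gus's father's ABO genotype from AO × AA: 1/2 AA, 1/2 AO.
Crossing each possibility with the mother AB and summing P(type AB): 1/2·1/2 + 1/2·1/4 = 3/8.

3/8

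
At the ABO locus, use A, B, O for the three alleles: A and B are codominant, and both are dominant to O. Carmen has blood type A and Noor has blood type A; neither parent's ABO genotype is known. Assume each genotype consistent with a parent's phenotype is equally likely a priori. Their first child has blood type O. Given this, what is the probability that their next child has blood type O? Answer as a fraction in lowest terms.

1/4

Possible genotypes: Carmen ∈ {AA, AO}; Noor ∈ {AA, AO}.
Weight each parental genotype pair by prior × P(type-O child):
  AO × AO: posterior weight 1; P(next child type O) = 1/4.
Weighted sum = 1/4.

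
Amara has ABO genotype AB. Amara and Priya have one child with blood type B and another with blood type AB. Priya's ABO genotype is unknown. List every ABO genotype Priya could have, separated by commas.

AB, AO, BB, BO

For each candidate genotype of Priya, check whether crossing it with AB can produce every observed child phenotype.
  AA → possible child types {A, AB} ✗
  AB → possible child types {A, B, AB} ✓
  AO → possible child types {A, B, AB} ✓
  BB → possible child types {B, AB} ✓
  BO → possible child types {A, B, AB} ✓
  OO → possible child types {A, B} ✗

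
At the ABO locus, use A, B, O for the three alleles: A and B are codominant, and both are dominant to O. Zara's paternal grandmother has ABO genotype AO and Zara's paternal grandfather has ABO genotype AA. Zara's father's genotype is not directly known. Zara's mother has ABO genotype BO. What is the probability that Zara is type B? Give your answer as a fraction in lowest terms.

1/8

Zara's father's ABO genotype from AO × AA: 1/2 AA, 1/2 AO.
Crossing each possibility with the mother BO and summing P(type B): 1/2·0 + 1/2·1/4 = 1/8.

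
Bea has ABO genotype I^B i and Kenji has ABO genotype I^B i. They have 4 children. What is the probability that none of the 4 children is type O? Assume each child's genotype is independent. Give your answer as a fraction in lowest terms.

ABO cross I^B i × I^B i → 1/4 O, 3/4 B.
So P(type O) = 1/4 per child.
P(not type O) = 3/4 for one child; (3/4)^4 = 81/256.

81/256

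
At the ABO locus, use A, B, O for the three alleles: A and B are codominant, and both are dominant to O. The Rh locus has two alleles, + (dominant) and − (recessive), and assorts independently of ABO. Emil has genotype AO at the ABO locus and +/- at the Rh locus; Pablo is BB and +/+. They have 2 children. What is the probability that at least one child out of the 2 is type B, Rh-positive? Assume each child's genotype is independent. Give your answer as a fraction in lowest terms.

3/4

ABO cross AO × BB → 1/2 B, 1/2 AB.
Rh cross +/- × +/+ → 1 Rh+; so P(type B, Rh-positive) = 1/2 × 1 = 1/2 per child.
P(none) = (1/2)^2 = 1/4; P(at least one) = 1 − 1/4 = 3/4.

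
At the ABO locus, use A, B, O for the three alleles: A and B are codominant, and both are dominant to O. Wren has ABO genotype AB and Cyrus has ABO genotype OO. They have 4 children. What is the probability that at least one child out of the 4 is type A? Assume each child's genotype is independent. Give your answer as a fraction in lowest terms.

15/16

ABO cross AB × OO → 1/2 A, 1/2 B.
So P(type A) = 1/2 per child.
P(none) = (1/2)^4 = 1/16; P(at least one) = 1 − 1/16 = 15/16.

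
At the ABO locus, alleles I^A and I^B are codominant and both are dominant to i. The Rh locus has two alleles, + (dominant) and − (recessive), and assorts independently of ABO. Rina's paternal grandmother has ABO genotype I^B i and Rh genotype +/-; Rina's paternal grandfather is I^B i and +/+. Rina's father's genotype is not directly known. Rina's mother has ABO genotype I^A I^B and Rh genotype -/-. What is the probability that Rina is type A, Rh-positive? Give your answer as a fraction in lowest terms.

Rina's father's ABO genotype from I^B i × I^B i: 1/4 I^B I^B, 1/2 I^B i, 1/4 i i.
Crossing each possibility with the mother I^A I^B and summing P(type A): 1/4·0 + 1/2·1/4 + 1/4·1/2 = 1/4.
Similarly for Rh via the father's Rh distribution: P(Rh+) = 3/4.
Independent loci: 1/4 × 3/4 = 3/16.

3/16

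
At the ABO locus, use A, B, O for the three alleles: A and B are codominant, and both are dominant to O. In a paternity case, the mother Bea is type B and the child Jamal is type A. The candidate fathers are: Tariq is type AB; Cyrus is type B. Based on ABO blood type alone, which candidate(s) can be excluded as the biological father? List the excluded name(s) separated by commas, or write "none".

Cyrus

A candidate is excluded only if no genotype consistent with his phenotype could produce a type A child with a type B mother.
Cyrus (type B): no genotype consistent with that phenotype can produce a type-A child with a type-B mother.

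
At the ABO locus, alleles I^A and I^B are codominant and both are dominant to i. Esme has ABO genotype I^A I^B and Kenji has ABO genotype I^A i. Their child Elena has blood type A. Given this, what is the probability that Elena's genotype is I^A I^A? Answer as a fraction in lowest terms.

1/2

Cross I^A I^B × I^A i → 1/4 I^A I^A, 1/4 I^A I^B, 1/4 I^A i, 1/4 I^B i.
Type-A genotypes among offspring: I^A I^A (1/4), I^A i (1/4); total 1/2.
P(I^A I^A | type A) = (1/4) / (1/2) = 1/2.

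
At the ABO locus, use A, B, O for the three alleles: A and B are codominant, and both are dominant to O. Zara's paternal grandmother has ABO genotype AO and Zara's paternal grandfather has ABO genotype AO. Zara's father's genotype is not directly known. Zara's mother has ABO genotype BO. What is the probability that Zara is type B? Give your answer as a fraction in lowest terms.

Zara's father's ABO genotype from AO × AO: 1/4 AA, 1/2 AO, 1/4 OO.
Crossing each possibility with the mother BO and summing P(type B): 1/4·0 + 1/2·1/4 + 1/4·1/2 = 1/4.

1/4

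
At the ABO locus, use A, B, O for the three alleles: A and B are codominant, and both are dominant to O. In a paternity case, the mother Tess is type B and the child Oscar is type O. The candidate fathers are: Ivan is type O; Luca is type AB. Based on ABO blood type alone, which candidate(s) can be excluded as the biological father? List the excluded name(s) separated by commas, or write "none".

A candidate is excluded only if no genotype consistent with his phenotype could produce a type O child with a type B mother.
Luca (type AB): no genotype consistent with that phenotype can produce a type-O child with a type-B mother.

Luca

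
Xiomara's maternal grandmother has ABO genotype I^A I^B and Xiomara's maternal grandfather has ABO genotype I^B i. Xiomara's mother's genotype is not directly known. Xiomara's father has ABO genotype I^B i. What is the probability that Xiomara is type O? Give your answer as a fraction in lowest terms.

1/8

Xiomara's mother's ABO genotype from I^A I^B × I^B i: 1/4 I^A I^B, 1/4 I^A i, 1/4 I^B I^B, 1/4 I^B i.
Crossing each possibility with the father I^B i and summing P(type O): 1/4·0 + 1/4·1/4 + 1/4·0 + 1/4·1/4 = 1/8.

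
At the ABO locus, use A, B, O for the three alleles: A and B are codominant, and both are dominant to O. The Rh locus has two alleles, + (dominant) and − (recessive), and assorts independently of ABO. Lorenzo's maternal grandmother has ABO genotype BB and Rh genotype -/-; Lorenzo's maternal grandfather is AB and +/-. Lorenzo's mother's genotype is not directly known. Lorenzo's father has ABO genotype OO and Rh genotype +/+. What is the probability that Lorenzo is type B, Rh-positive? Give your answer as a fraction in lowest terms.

Lorenzo's mother's ABO genotype from BB × AB: 1/2 AB, 1/2 BB.
Crossing each possibility with the father OO and summing P(type B): 1/2·1/2 + 1/2·1 = 3/4.
Similarly for Rh via the mother's Rh distribution: P(Rh+) = 1.
Independent loci: 3/4 × 1 = 3/4.

3/4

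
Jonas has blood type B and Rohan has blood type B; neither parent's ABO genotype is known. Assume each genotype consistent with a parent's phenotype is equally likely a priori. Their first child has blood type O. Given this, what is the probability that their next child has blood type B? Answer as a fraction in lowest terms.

3/4

Possible genotypes: Jonas ∈ {I^B I^B, I^B i}; Rohan ∈ {I^B I^B, I^B i}.
Weight each parental genotype pair by prior × P(type-O child):
  I^B i × I^B i: posterior weight 1; P(next child type B) = 3/4.
Weighted sum = 3/4.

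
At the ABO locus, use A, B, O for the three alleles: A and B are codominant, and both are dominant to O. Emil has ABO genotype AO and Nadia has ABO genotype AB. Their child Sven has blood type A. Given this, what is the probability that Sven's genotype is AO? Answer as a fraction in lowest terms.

Cross AO × AB → 1/4 AA, 1/4 AB, 1/4 AO, 1/4 BO.
Type-A genotypes among offspring: AA (1/4), AO (1/4); total 1/2.
P(AO | type A) = (1/4) / (1/2) = 1/2.

1/2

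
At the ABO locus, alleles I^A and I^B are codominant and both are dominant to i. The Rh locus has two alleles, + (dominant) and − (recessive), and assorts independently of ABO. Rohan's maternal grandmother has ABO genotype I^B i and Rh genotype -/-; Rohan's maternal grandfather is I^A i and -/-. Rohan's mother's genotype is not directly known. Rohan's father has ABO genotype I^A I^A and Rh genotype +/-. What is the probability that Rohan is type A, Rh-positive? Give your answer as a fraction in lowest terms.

3/8

Rohan's mother's ABO genotype from I^B i × I^A i: 1/4 I^A I^B, 1/4 I^A i, 1/4 I^B i, 1/4 i i.
Crossing each possibility with the father I^A I^A and summing P(type A): 1/4·1/2 + 1/4·1 + 1/4·1/2 + 1/4·1 = 3/4.
Similarly for Rh via the mother's Rh distribution: P(Rh+) = 1/2.
Independent loci: 3/4 × 1/2 = 3/8.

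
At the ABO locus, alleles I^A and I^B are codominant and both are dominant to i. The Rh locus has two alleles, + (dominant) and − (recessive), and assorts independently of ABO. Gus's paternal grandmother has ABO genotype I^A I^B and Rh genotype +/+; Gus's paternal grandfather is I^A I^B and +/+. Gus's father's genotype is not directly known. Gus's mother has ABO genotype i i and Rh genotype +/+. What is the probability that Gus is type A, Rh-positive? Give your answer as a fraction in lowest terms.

1/2

Gus's father's ABO genotype from I^A I^B × I^A I^B: 1/4 I^A I^A, 1/2 I^A I^B, 1/4 I^B I^B.
Crossing each possibility with the mother i i and summing P(type A): 1/4·1 + 1/2·1/2 + 1/4·0 = 1/2.
Similarly for Rh via the father's Rh distribution: P(Rh+) = 1.
Independent loci: 1/2 × 1 = 1/2.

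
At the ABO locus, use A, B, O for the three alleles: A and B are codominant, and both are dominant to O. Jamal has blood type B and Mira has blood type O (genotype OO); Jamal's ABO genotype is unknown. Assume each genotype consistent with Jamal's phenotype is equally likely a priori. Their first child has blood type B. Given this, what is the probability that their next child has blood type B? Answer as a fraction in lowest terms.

5/6

Possible genotypes: Jamal ∈ {BB, BO}; Mira ∈ {OO}.
Weight each parental genotype pair by prior × P(type-B child):
  BB × OO: posterior weight 2/3; P(next child type B) = 1.
  BO × OO: posterior weight 1/3; P(next child type B) = 1/2.
Weighted sum = 5/6.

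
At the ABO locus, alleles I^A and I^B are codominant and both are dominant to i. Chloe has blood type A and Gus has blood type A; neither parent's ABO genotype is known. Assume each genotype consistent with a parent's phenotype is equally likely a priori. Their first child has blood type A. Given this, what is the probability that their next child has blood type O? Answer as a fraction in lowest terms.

Possible genotypes: Chloe ∈ {I^A I^A, I^A i}; Gus ∈ {I^A I^A, I^A i}.
Weight each parental genotype pair by prior × P(type-A child):
  I^A I^A × I^A I^A: posterior weight 4/15; P(next child type O) = 0.
  I^A I^A × I^A i: posterior weight 4/15; P(next child type O) = 0.
  I^A i × I^A I^A: posterior weight 4/15; P(next child type O) = 0.
  I^A i × I^A i: posterior weight 1/5; P(next child type O) = 1/4.
Weighted sum = 1/20.

1/20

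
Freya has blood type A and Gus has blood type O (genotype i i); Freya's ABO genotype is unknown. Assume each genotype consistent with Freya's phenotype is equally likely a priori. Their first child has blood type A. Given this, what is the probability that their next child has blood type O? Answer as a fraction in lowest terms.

Possible genotypes: Freya ∈ {I^A I^A, I^A i}; Gus ∈ {i i}.
Weight each parental genotype pair by prior × P(type-A child):
  I^A I^A × i i: posterior weight 2/3; P(next child type O) = 0.
  I^A i × i i: posterior weight 1/3; P(next child type O) = 1/2.
Weighted sum = 1/6.

1/6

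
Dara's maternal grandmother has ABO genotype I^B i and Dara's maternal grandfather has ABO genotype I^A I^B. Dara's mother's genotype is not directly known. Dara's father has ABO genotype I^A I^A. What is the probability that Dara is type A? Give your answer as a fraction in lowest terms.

Dara's mother's ABO genotype from I^B i × I^A I^B: 1/4 I^A I^B, 1/4 I^A i, 1/4 I^B I^B, 1/4 I^B i.
Crossing each possibility with the father I^A I^A and summing P(type A): 1/4·1/2 + 1/4·1 + 1/4·0 + 1/4·1/2 = 1/2.

1/2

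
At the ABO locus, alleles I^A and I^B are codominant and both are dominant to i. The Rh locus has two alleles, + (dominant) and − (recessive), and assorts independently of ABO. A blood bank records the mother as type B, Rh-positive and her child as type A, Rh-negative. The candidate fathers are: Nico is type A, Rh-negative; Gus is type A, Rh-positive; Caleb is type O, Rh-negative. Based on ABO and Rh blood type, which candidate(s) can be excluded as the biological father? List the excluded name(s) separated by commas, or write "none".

A candidate is excluded only if no genotype consistent with his phenotype could produce a type A, Rh-negative child with a type B, Rh-positive mother.
Caleb (type O, Rh-): no genotype consistent with that phenotype can produce a type-A Rh- child with a type-B mother.

Caleb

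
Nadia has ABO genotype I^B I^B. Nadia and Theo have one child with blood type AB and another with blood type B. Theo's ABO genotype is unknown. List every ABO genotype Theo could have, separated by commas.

For each candidate genotype of Theo, check whether crossing it with I^B I^B can produce every observed child phenotype.
  I^A I^A → possible child types {AB} ✗
  I^A I^B → possible child types {B, AB} ✓
  I^A i → possible child types {B, AB} ✓
  I^B I^B → possible child types {B} ✗
  I^B i → possible child types {B} ✗
  i i → possible child types {B} ✗

I^A I^B, I^A i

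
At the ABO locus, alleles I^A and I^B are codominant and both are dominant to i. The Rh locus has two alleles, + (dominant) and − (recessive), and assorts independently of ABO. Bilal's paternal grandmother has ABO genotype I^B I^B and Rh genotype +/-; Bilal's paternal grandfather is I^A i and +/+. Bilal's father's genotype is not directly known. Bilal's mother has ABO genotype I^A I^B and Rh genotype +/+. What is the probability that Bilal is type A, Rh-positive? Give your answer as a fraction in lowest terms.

Bilal's father's ABO genotype from I^B I^B × I^A i: 1/2 I^A I^B, 1/2 I^B i.
Crossing each possibility with the mother I^A I^B and summing P(type A): 1/2·1/4 + 1/2·1/4 = 1/4.
Similarly for Rh via the father's Rh distribution: P(Rh+) = 1.
Independent loci: 1/4 × 1 = 1/4.

1/4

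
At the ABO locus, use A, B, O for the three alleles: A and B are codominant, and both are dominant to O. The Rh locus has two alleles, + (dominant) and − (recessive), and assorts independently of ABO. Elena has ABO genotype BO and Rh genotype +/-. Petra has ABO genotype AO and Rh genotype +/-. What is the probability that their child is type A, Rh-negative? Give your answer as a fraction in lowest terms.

ABO cross BO × AO → offspring phenotypes: 1/4 O, 1/4 A, 1/4 B, 1/4 AB.
Rh cross +/- × +/- → 3/4 Rh+, 1/4 Rh-.
Independent loci: P(type A, Rh-negative) = 1/4 × 1/4 = 1/16.

1/16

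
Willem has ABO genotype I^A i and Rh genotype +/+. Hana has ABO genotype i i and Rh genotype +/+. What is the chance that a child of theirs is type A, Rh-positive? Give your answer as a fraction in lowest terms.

1/2

ABO cross I^A i × i i → offspring phenotypes: 1/2 O, 1/2 A.
Rh cross +/+ × +/+ → 1 Rh+.
Independent loci: P(type A, Rh-positive) = 1/2 × 1 = 1/2.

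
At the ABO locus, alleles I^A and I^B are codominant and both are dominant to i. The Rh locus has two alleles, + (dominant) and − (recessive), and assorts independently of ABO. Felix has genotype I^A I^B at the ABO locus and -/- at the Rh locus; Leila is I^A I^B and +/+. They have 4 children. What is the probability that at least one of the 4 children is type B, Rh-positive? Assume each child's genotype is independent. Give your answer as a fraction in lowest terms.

175/256

ABO cross I^A I^B × I^A I^B → 1/4 A, 1/4 B, 1/2 AB.
Rh cross -/- × +/+ → 1 Rh+; so P(type B, Rh-positive) = 1/4 × 1 = 1/4 per child.
P(none) = (3/4)^4 = 81/256; P(at least one) = 1 − 81/256 = 175/256.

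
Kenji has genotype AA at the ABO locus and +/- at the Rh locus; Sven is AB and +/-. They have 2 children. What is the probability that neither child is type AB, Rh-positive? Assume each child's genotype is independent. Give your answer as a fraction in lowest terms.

25/64

ABO cross AA × AB → 1/2 A, 1/2 AB.
Rh cross +/- × +/- → 3/4 Rh+, 1/4 Rh-; so P(type AB, Rh-positive) = 1/2 × 3/4 = 3/8 per child.
P(not type AB, Rh-positive) = 5/8 for one child; (5/8)^2 = 25/64.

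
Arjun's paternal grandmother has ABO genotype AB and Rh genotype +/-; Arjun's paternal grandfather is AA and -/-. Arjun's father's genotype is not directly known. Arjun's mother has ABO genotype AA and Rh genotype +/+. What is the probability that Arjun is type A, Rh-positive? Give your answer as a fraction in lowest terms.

Arjun's father's ABO genotype from AB × AA: 1/2 AA, 1/2 AB.
Crossing each possibility with the mother AA and summing P(type A): 1/2·1 + 1/2·1/2 = 3/4.
Similarly for Rh via the father's Rh distribution: P(Rh+) = 1.
Independent loci: 3/4 × 1 = 3/4.

3/4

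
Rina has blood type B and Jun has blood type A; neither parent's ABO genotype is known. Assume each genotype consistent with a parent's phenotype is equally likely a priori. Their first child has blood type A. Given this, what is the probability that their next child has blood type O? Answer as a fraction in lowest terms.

Possible genotypes: Rina ∈ {I^B I^B, I^B i}; Jun ∈ {I^A I^A, I^A i}.
Weight each parental genotype pair by prior × P(type-A child):
  I^B i × I^A I^A: posterior weight 2/3; P(next child type O) = 0.
  I^B i × I^A i: posterior weight 1/3; P(next child type O) = 1/4.
Weighted sum = 1/12.

1/12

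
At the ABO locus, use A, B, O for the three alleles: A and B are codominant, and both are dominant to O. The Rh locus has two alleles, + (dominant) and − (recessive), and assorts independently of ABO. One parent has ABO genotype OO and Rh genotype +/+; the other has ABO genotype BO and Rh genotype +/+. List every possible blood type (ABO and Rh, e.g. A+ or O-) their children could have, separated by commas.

Gametes from OO × BO give offspring ABO genotypes BO, OO, i.e. phenotypes O, B.
Rh cross +/+ × +/+ → phenotypes Rh+.
Combining independently: O+, B+.

O+, B+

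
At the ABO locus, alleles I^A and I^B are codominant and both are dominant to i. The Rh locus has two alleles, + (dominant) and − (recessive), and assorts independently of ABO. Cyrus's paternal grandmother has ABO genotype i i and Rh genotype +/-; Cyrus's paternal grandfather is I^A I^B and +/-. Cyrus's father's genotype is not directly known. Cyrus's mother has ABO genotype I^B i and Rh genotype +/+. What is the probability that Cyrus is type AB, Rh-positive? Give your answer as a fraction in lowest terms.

Cyrus's father's ABO genotype from i i × I^A I^B: 1/2 I^A i, 1/2 I^B i.
Crossing each possibility with the mother I^B i and summing P(type AB): 1/2·1/4 + 1/2·0 = 1/8.
Similarly for Rh via the father's Rh distribution: P(Rh+) = 1.
Independent loci: 1/8 × 1 = 1/8.

1/8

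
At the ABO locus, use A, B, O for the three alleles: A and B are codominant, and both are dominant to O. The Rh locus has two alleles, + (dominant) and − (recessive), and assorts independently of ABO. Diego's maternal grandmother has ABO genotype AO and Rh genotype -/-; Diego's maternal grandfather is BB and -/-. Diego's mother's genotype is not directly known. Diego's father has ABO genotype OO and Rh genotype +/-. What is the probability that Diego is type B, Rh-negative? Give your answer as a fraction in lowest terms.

Diego's mother's ABO genotype from AO × BB: 1/2 AB, 1/2 BO.
Crossing each possibility with the father OO and summing P(type B): 1/2·1/2 + 1/2·1/2 = 1/2.
Similarly for Rh via the mother's Rh distribution: P(Rh-) = 1/2.
Independent loci: 1/2 × 1/2 = 1/4.

1/4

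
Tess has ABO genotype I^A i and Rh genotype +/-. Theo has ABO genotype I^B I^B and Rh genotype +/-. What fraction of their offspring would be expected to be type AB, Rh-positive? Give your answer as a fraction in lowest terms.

3/8

ABO cross I^A i × I^B I^B → offspring phenotypes: 1/2 B, 1/2 AB.
Rh cross +/- × +/- → 3/4 Rh+, 1/4 Rh-.
Independent loci: P(type AB, Rh-positive) = 1/2 × 3/4 = 3/8.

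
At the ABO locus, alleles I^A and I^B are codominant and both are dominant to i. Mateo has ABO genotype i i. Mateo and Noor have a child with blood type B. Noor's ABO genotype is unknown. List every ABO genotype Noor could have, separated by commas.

I^A I^B, I^B I^B, I^B i

For each candidate genotype of Noor, check whether crossing it with i i can produce every observed child phenotype.
  I^A I^A → possible child types {A} ✗
  I^A I^B → possible child types {A, B} ✓
  I^A i → possible child types {O, A} ✗
  I^B I^B → possible child types {B} ✓
  I^B i → possible child types {O, B} ✓
  i i → possible child types {O} ✗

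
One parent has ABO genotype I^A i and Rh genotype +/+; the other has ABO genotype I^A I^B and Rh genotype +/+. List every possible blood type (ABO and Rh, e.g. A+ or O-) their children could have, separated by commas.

A+, B+, AB+

Gametes from I^A i × I^A I^B give offspring ABO genotypes I^A I^A, I^A I^B, I^A i, I^B i, i.e. phenotypes A, B, AB.
Rh cross +/+ × +/+ → phenotypes Rh+.
Combining independently: A+, B+, AB+.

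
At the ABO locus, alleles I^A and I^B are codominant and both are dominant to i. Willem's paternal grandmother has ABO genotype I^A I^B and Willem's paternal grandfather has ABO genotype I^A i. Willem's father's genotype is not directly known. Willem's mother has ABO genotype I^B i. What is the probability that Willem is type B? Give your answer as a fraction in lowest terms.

3/8

Willem's father's ABO genotype from I^A I^B × I^A i: 1/4 I^A I^A, 1/4 I^A I^B, 1/4 I^A i, 1/4 I^B i.
Crossing each possibility with the mother I^B i and summing P(type B): 1/4·0 + 1/4·1/2 + 1/4·1/4 + 1/4·3/4 = 3/8.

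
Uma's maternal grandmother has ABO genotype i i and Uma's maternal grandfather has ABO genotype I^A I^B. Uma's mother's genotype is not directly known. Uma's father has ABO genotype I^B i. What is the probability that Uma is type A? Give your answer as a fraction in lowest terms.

1/8

Uma's mother's ABO genotype from i i × I^A I^B: 1/2 I^A i, 1/2 I^B i.
Crossing each possibility with the father I^B i and summing P(type A): 1/2·1/4 + 1/2·0 = 1/8.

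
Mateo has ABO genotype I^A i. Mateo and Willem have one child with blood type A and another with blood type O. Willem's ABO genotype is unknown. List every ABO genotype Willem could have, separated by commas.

For each candidate genotype of Willem, check whether crossing it with I^A i can produce every observed child phenotype.
  I^A I^A → possible child types {A} ✗
  I^A I^B → possible child types {A, B, AB} ✗
  I^A i → possible child types {O, A} ✓
  I^B I^B → possible child types {B, AB} ✗
  I^B i → possible child types {O, A, B, AB} ✓
  i i → possible child types {O, A} ✓

I^A i, I^B i, i i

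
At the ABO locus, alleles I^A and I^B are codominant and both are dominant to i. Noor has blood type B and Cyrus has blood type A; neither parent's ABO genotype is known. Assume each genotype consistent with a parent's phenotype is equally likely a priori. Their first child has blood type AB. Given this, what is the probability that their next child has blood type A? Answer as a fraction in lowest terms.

Possible genotypes: Noor ∈ {I^B I^B, I^B i}; Cyrus ∈ {I^A I^A, I^A i}.
Weight each parental genotype pair by prior × P(type-AB child):
  I^B I^B × I^A I^A: posterior weight 4/9; P(next child type A) = 0.
  I^B I^B × I^A i: posterior weight 2/9; P(next child type A) = 0.
  I^B i × I^A I^A: posterior weight 2/9; P(next child type A) = 1/2.
  I^B i × I^A i: posterior weight 1/9; P(next child type A) = 1/4.
Weighted sum = 5/36.

5/36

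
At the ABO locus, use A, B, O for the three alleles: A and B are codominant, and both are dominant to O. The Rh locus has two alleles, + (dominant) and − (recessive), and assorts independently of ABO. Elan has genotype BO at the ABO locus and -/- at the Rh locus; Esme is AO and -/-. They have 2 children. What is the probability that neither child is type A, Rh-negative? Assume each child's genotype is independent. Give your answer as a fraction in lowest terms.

9/16

ABO cross BO × AO → 1/4 O, 1/4 A, 1/4 B, 1/4 AB.
Rh cross -/- × -/- → 1 Rh-; so P(type A, Rh-negative) = 1/4 × 1 = 1/4 per child.
P(not type A, Rh-negative) = 3/4 for one child; (3/4)^2 = 9/16.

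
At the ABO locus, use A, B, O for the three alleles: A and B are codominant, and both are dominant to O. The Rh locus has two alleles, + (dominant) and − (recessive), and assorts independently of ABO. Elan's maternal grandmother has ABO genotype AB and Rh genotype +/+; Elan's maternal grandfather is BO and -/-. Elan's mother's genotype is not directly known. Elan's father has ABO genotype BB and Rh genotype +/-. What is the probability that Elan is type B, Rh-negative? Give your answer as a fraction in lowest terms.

Elan's mother's ABO genotype from AB × BO: 1/4 AB, 1/4 AO, 1/4 BB, 1/4 BO.
Crossing each possibility with the father BB and summing P(type B): 1/4·1/2 + 1/4·1/2 + 1/4·1 + 1/4·1 = 3/4.
Similarly for Rh via the mother's Rh distribution: P(Rh-) = 1/4.
Independent loci: 3/4 × 1/4 = 3/16.

3/16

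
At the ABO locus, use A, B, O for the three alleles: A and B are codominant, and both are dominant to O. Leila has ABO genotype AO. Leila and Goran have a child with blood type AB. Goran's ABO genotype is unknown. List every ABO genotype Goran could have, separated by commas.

For each candidate genotype of Goran, check whether crossing it with AO can produce every observed child phenotype.
  AA → possible child types {A} ✗
  AB → possible child types {A, B, AB} ✓
  AO → possible child types {O, A} ✗
  BB → possible child types {B, AB} ✓
  BO → possible child types {O, A, B, AB} ✓
  OO → possible child types {O, A} ✗

AB, BB, BO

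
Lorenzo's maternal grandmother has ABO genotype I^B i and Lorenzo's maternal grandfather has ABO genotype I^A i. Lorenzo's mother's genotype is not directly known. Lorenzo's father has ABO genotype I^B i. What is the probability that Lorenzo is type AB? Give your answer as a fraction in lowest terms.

1/8

Lorenzo's mother's ABO genotype from I^B i × I^A i: 1/4 I^A I^B, 1/4 I^A i, 1/4 I^B i, 1/4 i i.
Crossing each possibility with the father I^B i and summing P(type AB): 1/4·1/4 + 1/4·1/4 + 1/4·0 + 1/4·0 = 1/8.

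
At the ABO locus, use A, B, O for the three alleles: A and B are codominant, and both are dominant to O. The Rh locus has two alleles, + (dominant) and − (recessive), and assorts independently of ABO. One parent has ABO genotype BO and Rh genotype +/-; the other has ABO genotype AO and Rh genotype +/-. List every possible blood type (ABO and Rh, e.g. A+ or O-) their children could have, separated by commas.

O+, O-, A+, A-, B+, B-, AB+, AB-

Gametes from BO × AO give offspring ABO genotypes AB, AO, BO, OO, i.e. phenotypes O, A, B, AB.
Rh cross +/- × +/- → phenotypes Rh+, Rh-.
Combining independently: O+, O-, A+, A-, B+, B-, AB+, AB-.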